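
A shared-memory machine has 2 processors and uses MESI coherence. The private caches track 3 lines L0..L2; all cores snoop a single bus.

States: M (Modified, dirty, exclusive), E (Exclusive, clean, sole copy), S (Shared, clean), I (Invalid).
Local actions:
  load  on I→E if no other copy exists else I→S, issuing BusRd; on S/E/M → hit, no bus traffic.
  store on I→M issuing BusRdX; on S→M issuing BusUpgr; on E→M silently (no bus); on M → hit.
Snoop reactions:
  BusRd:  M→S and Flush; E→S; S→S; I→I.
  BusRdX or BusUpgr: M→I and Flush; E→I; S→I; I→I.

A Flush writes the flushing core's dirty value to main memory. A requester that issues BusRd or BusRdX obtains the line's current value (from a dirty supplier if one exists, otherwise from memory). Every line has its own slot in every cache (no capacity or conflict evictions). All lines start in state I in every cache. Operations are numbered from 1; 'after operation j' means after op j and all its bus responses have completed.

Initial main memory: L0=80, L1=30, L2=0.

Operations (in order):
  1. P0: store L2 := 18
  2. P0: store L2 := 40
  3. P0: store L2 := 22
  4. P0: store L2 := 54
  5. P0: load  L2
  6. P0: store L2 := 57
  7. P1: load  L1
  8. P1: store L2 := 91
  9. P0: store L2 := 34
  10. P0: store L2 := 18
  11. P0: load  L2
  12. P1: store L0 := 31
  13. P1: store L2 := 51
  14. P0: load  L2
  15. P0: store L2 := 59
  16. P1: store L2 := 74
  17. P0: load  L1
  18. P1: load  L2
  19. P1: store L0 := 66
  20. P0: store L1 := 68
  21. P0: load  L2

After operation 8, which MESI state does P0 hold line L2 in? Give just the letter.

[1] P0: store L2 := 18 | P0:M(18), P1:I | bus: BusRdX
[2] P0: store L2 := 40 | P0:M(40), P1:I | bus: none
[3] P0: store L2 := 22 | P0:M(22), P1:I | bus: none
[4] P0: store L2 := 54 | P0:M(54), P1:I | bus: none
[5] P0: load  L2 | P0:M(54), P1:I | bus: none
[6] P0: store L2 := 57 | P0:M(57), P1:I | bus: none
[7] P1: load  L1 | P0:I, P1:E(30) | bus: BusRd
[8] P1: store L2 := 91 | P0:I, P1:M(91) | bus: BusRdX,Flush
[9] P0: store L2 := 34 | P0:M(34), P1:I | bus: BusRdX,Flush
[10] P0: store L2 := 18 | P0:M(18), P1:I | bus: none
[11] P0: load  L2 | P0:M(18), P1:I | bus: none
[12] P1: store L0 := 31 | P0:I, P1:M(31) | bus: BusRdX
[13] P1: store L2 := 51 | P0:I, P1:M(51) | bus: BusRdX,Flush
[14] P0: load  L2 | P0:S(51), P1:S(51) | bus: BusRd,Flush
[15] P0: store L2 := 59 | P0:M(59), P1:I | bus: BusUpgr
[16] P1: store L2 := 74 | P0:I, P1:M(74) | bus: BusRdX,Flush
[17] P0: load  L1 | P0:S(30), P1:S(30) | bus: BusRd
[18] P1: load  L2 | P0:I, P1:M(74) | bus: none
[19] P1: store L0 := 66 | P0:I, P1:M(66) | bus: none
[20] P0: store L1 := 68 | P0:M(68), P1:I | bus: BusUpgr
[21] P0: load  L2 | P0:S(74), P1:S(74) | bus: BusRd,Flush

state = I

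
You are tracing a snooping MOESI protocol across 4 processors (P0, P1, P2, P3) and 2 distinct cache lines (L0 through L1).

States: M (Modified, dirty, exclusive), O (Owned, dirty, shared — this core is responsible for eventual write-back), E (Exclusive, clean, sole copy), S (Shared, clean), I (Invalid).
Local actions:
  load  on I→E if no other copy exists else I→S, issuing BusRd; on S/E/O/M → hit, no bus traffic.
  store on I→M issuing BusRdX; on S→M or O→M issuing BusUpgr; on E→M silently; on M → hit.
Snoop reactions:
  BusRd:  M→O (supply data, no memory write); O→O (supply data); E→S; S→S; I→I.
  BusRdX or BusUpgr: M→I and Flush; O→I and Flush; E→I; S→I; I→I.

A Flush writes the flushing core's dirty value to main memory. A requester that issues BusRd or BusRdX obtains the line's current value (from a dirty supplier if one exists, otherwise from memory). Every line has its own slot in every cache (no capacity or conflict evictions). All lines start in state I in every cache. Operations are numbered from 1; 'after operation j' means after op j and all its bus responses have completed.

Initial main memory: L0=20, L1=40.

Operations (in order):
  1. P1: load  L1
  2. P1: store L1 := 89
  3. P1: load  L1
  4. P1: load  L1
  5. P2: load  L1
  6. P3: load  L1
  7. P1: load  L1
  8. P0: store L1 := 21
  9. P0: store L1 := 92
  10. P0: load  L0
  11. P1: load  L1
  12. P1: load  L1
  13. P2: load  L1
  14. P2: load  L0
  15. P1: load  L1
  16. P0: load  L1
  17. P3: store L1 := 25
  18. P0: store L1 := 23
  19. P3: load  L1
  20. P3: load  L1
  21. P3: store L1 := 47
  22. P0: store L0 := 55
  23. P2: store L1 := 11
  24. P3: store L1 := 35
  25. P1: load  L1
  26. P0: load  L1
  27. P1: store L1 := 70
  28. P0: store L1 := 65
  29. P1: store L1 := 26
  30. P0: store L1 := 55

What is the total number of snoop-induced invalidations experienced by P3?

invalidations = 4

step 1: P1: load  L1  ⟶  IEII  (L1)  txn=BusRd  M[L1]=40
step 2: P1: store L1 := 89  ⟶  IMII  (L1)  txn=∅  M[L1]=40
step 3: P1: load  L1  ⟶  IMII  (L1)  txn=∅  M[L1]=40
step 4: P1: load  L1  ⟶  IMII  (L1)  txn=∅  M[L1]=40
step 5: P2: load  L1  ⟶  IOSI  (L1)  txn=BusRd  M[L1]=40
step 6: P3: load  L1  ⟶  IOSS  (L1)  txn=BusRd  M[L1]=40
step 7: P1: load  L1  ⟶  IOSS  (L1)  txn=∅  M[L1]=40
step 8: P0: store L1 := 21  ⟶  MIII  (L1)  txn=BusRdX+Flush  M[L1]=89
step 9: P0: store L1 := 92  ⟶  MIII  (L1)  txn=∅  M[L1]=89
step 10: P0: load  L0  ⟶  EIII  (L0)  txn=BusRd  M[L0]=20
step 11: P1: load  L1  ⟶  OSII  (L1)  txn=BusRd  M[L1]=89
step 12: P1: load  L1  ⟶  OSII  (L1)  txn=∅  M[L1]=89
step 13: P2: load  L1  ⟶  OSSI  (L1)  txn=BusRd  M[L1]=89
step 14: P2: load  L0  ⟶  SISI  (L0)  txn=BusRd  M[L0]=20
step 15: P1: load  L1  ⟶  OSSI  (L1)  txn=∅  M[L1]=89
step 16: P0: load  L1  ⟶  OSSI  (L1)  txn=∅  M[L1]=89
step 17: P3: store L1 := 25  ⟶  IIIM  (L1)  txn=BusRdX+Flush  M[L1]=92
step 18: P0: store L1 := 23  ⟶  MIII  (L1)  txn=BusRdX+Flush  M[L1]=25
step 19: P3: load  L1  ⟶  OIIS  (L1)  txn=BusRd  M[L1]=25
step 20: P3: load  L1  ⟶  OIIS  (L1)  txn=∅  M[L1]=25
step 21: P3: store L1 := 47  ⟶  IIIM  (L1)  txn=BusUpgr+Flush  M[L1]=23
step 22: P0: store L0 := 55  ⟶  MIII  (L0)  txn=BusUpgr  M[L0]=20
step 23: P2: store L1 := 11  ⟶  IIMI  (L1)  txn=BusRdX+Flush  M[L1]=47
step 24: P3: store L1 := 35  ⟶  IIIM  (L1)  txn=BusRdX+Flush  M[L1]=11
step 25: P1: load  L1  ⟶  ISIO  (L1)  txn=BusRd  M[L1]=11
step 26: P0: load  L1  ⟶  SSIO  (L1)  txn=BusRd  M[L1]=11
step 27: P1: store L1 := 70  ⟶  IMII  (L1)  txn=BusUpgr+Flush  M[L1]=35
step 28: P0: store L1 := 65  ⟶  MIII  (L1)  txn=BusRdX+Flush  M[L1]=70
step 29: P1: store L1 := 26  ⟶  IMII  (L1)  txn=BusRdX+Flush  M[L1]=65
step 30: P0: store L1 := 55  ⟶  MIII  (L1)  txn=BusRdX+Flush  M[L1]=26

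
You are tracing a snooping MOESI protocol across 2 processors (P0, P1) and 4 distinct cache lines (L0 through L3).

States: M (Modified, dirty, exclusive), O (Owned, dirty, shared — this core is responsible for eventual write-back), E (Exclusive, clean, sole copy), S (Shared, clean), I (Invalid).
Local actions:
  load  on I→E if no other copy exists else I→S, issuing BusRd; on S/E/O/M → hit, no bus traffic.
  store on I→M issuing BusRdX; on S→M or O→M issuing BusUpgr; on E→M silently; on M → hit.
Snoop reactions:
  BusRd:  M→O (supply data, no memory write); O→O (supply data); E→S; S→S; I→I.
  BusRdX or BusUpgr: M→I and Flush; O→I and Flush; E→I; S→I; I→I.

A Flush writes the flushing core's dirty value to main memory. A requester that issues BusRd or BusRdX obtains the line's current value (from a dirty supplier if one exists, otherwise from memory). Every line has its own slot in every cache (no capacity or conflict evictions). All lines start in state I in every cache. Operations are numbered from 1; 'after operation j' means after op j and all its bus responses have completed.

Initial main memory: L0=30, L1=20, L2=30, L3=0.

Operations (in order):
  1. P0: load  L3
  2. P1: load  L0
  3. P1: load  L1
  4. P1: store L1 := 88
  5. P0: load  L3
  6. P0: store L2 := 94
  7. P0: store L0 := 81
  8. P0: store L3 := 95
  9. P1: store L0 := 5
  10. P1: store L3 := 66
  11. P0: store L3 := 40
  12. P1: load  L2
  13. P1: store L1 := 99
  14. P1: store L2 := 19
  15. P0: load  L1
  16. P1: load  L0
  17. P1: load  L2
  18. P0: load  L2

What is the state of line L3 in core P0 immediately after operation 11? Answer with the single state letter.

state = M

[1] P0: load  L3 | P0:E(0), P1:I | bus: BusRd
[2] P1: load  L0 | P0:I, P1:E(30) | bus: BusRd
[3] P1: load  L1 | P0:I, P1:E(20) | bus: BusRd
[4] P1: store L1 := 88 | P0:I, P1:M(88) | bus: none
[5] P0: load  L3 | P0:E(0), P1:I | bus: none
[6] P0: store L2 := 94 | P0:M(94), P1:I | bus: BusRdX
[7] P0: store L0 := 81 | P0:M(81), P1:I | bus: BusRdX
[8] P0: store L3 := 95 | P0:M(95), P1:I | bus: none
[9] P1: store L0 := 5 | P0:I, P1:M(5) | bus: BusRdX,Flush
[10] P1: store L3 := 66 | P0:I, P1:M(66) | bus: BusRdX,Flush
[11] P0: store L3 := 40 | P0:M(40), P1:I | bus: BusRdX,Flush
[12] P1: load  L2 | P0:O(94), P1:S(94) | bus: BusRd
[13] P1: store L1 := 99 | P0:I, P1:M(99) | bus: none
[14] P1: store L2 := 19 | P0:I, P1:M(19) | bus: BusUpgr,Flush
[15] P0: load  L1 | P0:S(99), P1:O(99) | bus: BusRd
[16] P1: load  L0 | P0:I, P1:M(5) | bus: none
[17] P1: load  L2 | P0:I, P1:M(19) | bus: none
[18] P0: load  L2 | P0:S(19), P1:O(19) | bus: BusRd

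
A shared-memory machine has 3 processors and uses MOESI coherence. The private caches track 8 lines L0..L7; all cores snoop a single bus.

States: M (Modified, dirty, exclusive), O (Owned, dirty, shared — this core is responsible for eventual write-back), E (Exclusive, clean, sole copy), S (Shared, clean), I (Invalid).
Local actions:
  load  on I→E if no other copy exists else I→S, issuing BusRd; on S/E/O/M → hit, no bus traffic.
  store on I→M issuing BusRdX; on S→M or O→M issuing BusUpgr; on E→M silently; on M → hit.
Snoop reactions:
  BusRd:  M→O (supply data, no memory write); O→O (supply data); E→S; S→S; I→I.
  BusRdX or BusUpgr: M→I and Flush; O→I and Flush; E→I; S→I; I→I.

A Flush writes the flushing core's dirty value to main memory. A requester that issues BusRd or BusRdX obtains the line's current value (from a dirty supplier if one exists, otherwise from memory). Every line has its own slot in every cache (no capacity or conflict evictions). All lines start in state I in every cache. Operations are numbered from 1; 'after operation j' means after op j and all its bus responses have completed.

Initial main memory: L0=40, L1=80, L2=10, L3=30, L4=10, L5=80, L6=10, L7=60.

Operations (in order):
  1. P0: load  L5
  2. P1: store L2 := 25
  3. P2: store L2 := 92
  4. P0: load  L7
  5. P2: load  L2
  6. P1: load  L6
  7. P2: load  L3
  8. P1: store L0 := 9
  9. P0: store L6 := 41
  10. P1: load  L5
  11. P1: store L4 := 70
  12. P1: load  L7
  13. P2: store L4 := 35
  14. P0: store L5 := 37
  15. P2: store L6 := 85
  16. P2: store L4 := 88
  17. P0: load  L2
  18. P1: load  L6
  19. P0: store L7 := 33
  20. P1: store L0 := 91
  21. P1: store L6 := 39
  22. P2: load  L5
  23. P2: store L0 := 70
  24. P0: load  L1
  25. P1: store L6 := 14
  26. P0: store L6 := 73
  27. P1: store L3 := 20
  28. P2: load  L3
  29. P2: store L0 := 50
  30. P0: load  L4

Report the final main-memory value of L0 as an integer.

  op1 P0: load  L5 → E/I/I on L5; bus BusRd; mem=80
  op2 P1: store L2 := 25 → I/M/I on L2; bus BusRdX; mem=10
  op3 P2: store L2 := 92 → I/I/M on L2; bus BusRdX Flush; mem=25
  op4 P0: load  L7 → E/I/I on L7; bus BusRd; mem=60
  op5 P2: load  L2 → I/I/M on L2; bus (none); mem=25
  op6 P1: load  L6 → I/E/I on L6; bus BusRd; mem=10
  op7 P2: load  L3 → I/I/E on L3; bus BusRd; mem=30
  op8 P1: store L0 := 9 → I/M/I on L0; bus BusRdX; mem=40
  op9 P0: store L6 := 41 → M/I/I on L6; bus BusRdX; mem=10
  op10 P1: load  L5 → S/S/I on L5; bus BusRd; mem=80
  op11 P1: store L4 := 70 → I/M/I on L4; bus BusRdX; mem=10
  op12 P1: load  L7 → S/S/I on L7; bus BusRd; mem=60
  op13 P2: store L4 := 35 → I/I/M on L4; bus BusRdX Flush; mem=70
  op14 P0: store L5 := 37 → M/I/I on L5; bus BusUpgr; mem=80
  op15 P2: store L6 := 85 → I/I/M on L6; bus BusRdX Flush; mem=41
  op16 P2: store L4 := 88 → I/I/M on L4; bus (none); mem=70
  op17 P0: load  L2 → S/I/O on L2; bus BusRd; mem=25
  op18 P1: load  L6 → I/S/O on L6; bus BusRd; mem=41
  op19 P0: store L7 := 33 → M/I/I on L7; bus BusUpgr; mem=60
  op20 P1: store L0 := 91 → I/M/I on L0; bus (none); mem=40
  op21 P1: store L6 := 39 → I/M/I on L6; bus BusUpgr Flush; mem=85
  op22 P2: load  L5 → O/I/S on L5; bus BusRd; mem=80
  op23 P2: store L0 := 70 → I/I/M on L0; bus BusRdX Flush; mem=91
  op24 P0: load  L1 → E/I/I on L1; bus BusRd; mem=80
  op25 P1: store L6 := 14 → I/M/I on L6; bus (none); mem=85
  op26 P0: store L6 := 73 → M/I/I on L6; bus BusRdX Flush; mem=14
  op27 P1: store L3 := 20 → I/M/I on L3; bus BusRdX; mem=30
  op28 P2: load  L3 → I/O/S on L3; bus BusRd; mem=30
  op29 P2: store L0 := 50 → I/I/M on L0; bus (none); mem=91
  op30 P0: load  L4 → S/I/O on L4; bus BusRd; mem=70

memory[L0] = 91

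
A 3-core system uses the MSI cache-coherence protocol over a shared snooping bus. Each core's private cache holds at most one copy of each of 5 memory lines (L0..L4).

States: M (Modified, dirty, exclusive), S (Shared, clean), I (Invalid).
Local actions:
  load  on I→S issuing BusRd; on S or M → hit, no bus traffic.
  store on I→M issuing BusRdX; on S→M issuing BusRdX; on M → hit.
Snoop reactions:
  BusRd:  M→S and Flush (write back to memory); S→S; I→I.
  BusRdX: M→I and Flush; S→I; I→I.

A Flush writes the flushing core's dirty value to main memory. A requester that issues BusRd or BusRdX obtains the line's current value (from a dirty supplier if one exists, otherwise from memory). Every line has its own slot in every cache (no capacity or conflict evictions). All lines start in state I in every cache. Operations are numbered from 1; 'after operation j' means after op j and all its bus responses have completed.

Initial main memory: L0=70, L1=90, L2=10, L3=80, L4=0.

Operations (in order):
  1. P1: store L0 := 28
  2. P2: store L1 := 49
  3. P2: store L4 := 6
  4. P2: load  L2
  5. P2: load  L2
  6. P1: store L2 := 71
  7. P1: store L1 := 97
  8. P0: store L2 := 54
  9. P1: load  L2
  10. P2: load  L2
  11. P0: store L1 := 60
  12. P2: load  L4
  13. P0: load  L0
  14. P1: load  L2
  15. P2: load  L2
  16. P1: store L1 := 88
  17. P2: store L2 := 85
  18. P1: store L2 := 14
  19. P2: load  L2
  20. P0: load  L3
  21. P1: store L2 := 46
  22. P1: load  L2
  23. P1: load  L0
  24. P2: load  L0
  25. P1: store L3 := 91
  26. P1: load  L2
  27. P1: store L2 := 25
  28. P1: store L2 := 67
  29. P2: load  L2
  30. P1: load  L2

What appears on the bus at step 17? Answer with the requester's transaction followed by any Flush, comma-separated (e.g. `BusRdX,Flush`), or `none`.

[1] P1: store L0 := 28 | P0:I, P1:M(28), P2:I | bus: BusRdX
[2] P2: store L1 := 49 | P0:I, P1:I, P2:M(49) | bus: BusRdX
[3] P2: store L4 := 6 | P0:I, P1:I, P2:M(6) | bus: BusRdX
[4] P2: load  L2 | P0:I, P1:I, P2:S(10) | bus: BusRd
[5] P2: load  L2 | P0:I, P1:I, P2:S(10) | bus: none
[6] P1: store L2 := 71 | P0:I, P1:M(71), P2:I | bus: BusRdX
[7] P1: store L1 := 97 | P0:I, P1:M(97), P2:I | bus: BusRdX,Flush
[8] P0: store L2 := 54 | P0:M(54), P1:I, P2:I | bus: BusRdX,Flush
[9] P1: load  L2 | P0:S(54), P1:S(54), P2:I | bus: BusRd,Flush
[10] P2: load  L2 | P0:S(54), P1:S(54), P2:S(54) | bus: BusRd
[11] P0: store L1 := 60 | P0:M(60), P1:I, P2:I | bus: BusRdX,Flush
[12] P2: load  L4 | P0:I, P1:I, P2:M(6) | bus: none
[13] P0: load  L0 | P0:S(28), P1:S(28), P2:I | bus: BusRd,Flush
[14] P1: load  L2 | P0:S(54), P1:S(54), P2:S(54) | bus: none
[15] P2: load  L2 | P0:S(54), P1:S(54), P2:S(54) | bus: none
[16] P1: store L1 := 88 | P0:I, P1:M(88), P2:I | bus: BusRdX,Flush
[17] P2: store L2 := 85 | P0:I, P1:I, P2:M(85) | bus: BusRdX
[18] P1: store L2 := 14 | P0:I, P1:M(14), P2:I | bus: BusRdX,Flush
[19] P2: load  L2 | P0:I, P1:S(14), P2:S(14) | bus: BusRd,Flush
[20] P0: load  L3 | P0:S(80), P1:I, P2:I | bus: BusRd
[21] P1: store L2 := 46 | P0:I, P1:M(46), P2:I | bus: BusRdX
[22] P1: load  L2 | P0:I, P1:M(46), P2:I | bus: none
[23] P1: load  L0 | P0:S(28), P1:S(28), P2:I | bus: none
[24] P2: load  L0 | P0:S(28), P1:S(28), P2:S(28) | bus: BusRd
[25] P1: store L3 := 91 | P0:I, P1:M(91), P2:I | bus: BusRdX
[26] P1: load  L2 | P0:I, P1:M(46), P2:I | bus: none
[27] P1: store L2 := 25 | P0:I, P1:M(25), P2:I | bus: none
[28] P1: store L2 := 67 | P0:I, P1:M(67), P2:I | bus: none
[29] P2: load  L2 | P0:I, P1:S(67), P2:S(67) | bus: BusRd,Flush
[30] P1: load  L2 | P0:I, P1:S(67), P2:S(67) | bus: none

bus = BusRdX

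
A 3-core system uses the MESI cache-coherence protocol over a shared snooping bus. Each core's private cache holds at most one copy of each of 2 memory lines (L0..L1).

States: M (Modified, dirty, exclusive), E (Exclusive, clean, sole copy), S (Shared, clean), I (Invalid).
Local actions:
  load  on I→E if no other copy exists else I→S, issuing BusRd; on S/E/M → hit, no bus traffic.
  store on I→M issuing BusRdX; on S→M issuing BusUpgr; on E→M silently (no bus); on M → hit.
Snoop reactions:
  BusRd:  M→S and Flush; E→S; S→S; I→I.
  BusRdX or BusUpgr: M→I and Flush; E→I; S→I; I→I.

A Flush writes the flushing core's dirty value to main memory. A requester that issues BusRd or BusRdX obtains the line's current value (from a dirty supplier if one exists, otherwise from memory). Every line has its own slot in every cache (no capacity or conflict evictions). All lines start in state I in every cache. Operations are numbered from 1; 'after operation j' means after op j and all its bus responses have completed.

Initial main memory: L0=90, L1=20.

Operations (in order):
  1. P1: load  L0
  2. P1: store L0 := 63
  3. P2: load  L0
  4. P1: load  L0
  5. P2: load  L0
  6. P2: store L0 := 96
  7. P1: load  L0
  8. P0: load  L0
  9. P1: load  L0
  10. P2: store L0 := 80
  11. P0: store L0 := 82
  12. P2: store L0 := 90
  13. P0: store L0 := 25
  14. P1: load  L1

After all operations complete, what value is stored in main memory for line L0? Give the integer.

memory[L0] = 90

1. P1: load  L0  bus=[BusRd]  L0: P0=I P1=E P2=I  mem[L0]=90
2. P1: store L0 := 63  bus=[-]  L0: P0=I P1=M P2=I  mem[L0]=90
3. P2: load  L0  bus=[BusRd,Flush]  L0: P0=I P1=S P2=S  mem[L0]=63
4. P1: load  L0  bus=[-]  L0: P0=I P1=S P2=S  mem[L0]=63
5. P2: load  L0  bus=[-]  L0: P0=I P1=S P2=S  mem[L0]=63
6. P2: store L0 := 96  bus=[BusUpgr]  L0: P0=I P1=I P2=M  mem[L0]=63
7. P1: load  L0  bus=[BusRd,Flush]  L0: P0=I P1=S P2=S  mem[L0]=96
8. P0: load  L0  bus=[BusRd]  L0: P0=S P1=S P2=S  mem[L0]=96
9. P1: load  L0  bus=[-]  L0: P0=S P1=S P2=S  mem[L0]=96
10. P2: store L0 := 80  bus=[BusUpgr]  L0: P0=I P1=I P2=M  mem[L0]=96
11. P0: store L0 := 82  bus=[BusRdX,Flush]  L0: P0=M P1=I P2=I  mem[L0]=80
12. P2: store L0 := 90  bus=[BusRdX,Flush]  L0: P0=I P1=I P2=M  mem[L0]=82
13. P0: store L0 := 25  bus=[BusRdX,Flush]  L0: P0=M P1=I P2=I  mem[L0]=90
14. P1: load  L1  bus=[BusRd]  L1: P0=I P1=E P2=I  mem[L1]=20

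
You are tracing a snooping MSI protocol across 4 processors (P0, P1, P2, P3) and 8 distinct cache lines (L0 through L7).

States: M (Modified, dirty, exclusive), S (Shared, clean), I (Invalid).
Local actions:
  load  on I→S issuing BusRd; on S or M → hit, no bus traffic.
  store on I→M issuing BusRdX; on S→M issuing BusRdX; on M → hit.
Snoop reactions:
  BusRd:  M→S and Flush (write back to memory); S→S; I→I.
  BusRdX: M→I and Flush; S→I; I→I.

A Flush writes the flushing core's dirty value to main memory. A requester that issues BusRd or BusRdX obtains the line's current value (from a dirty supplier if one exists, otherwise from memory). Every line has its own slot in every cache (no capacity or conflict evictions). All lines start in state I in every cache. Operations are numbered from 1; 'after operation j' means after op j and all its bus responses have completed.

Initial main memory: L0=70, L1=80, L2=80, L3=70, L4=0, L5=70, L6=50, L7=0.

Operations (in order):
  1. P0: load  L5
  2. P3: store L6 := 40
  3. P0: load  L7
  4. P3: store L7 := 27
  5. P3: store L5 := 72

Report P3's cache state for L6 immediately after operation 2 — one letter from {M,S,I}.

state = M

step 1: P0: load  L5  ⟶  SIII  (L5)  txn=BusRd  M[L5]=70
step 2: P3: store L6 := 40  ⟶  IIIM  (L6)  txn=BusRdX  M[L6]=50
step 3: P0: load  L7  ⟶  SIII  (L7)  txn=BusRd  M[L7]=0
step 4: P3: store L7 := 27  ⟶  IIIM  (L7)  txn=BusRdX  M[L7]=0
step 5: P3: store L5 := 72  ⟶  IIIM  (L5)  txn=BusRdX  M[L5]=70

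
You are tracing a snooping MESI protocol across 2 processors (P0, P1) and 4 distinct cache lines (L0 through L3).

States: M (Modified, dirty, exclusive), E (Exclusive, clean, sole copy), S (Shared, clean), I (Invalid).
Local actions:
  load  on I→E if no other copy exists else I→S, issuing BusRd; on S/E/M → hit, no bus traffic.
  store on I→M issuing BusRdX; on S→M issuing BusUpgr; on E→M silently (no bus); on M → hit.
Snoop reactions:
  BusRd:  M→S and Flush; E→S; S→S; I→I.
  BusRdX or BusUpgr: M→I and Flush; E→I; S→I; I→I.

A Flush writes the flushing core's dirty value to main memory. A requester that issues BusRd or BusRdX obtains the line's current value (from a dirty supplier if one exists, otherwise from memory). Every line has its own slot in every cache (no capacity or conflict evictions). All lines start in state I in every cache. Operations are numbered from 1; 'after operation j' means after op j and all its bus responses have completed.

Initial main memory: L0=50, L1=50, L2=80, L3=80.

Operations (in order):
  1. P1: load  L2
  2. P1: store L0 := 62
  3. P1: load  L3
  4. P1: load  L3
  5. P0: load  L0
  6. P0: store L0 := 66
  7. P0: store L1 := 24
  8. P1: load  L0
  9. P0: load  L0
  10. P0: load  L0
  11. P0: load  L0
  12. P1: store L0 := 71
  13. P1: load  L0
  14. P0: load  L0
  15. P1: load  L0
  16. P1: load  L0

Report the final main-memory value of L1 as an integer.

1. P1: load  L2  bus=[BusRd]  L2: P0=I P1=E  mem[L2]=80
2. P1: store L0 := 62  bus=[BusRdX]  L0: P0=I P1=M  mem[L0]=50
3. P1: load  L3  bus=[BusRd]  L3: P0=I P1=E  mem[L3]=80
4. P1: load  L3  bus=[-]  L3: P0=I P1=E  mem[L3]=80
5. P0: load  L0  bus=[BusRd,Flush]  L0: P0=S P1=S  mem[L0]=62
6. P0: store L0 := 66  bus=[BusUpgr]  L0: P0=M P1=I  mem[L0]=62
7. P0: store L1 := 24  bus=[BusRdX]  L1: P0=M P1=I  mem[L1]=50
8. P1: load  L0  bus=[BusRd,Flush]  L0: P0=S P1=S  mem[L0]=66
9. P0: load  L0  bus=[-]  L0: P0=S P1=S  mem[L0]=66
10. P0: load  L0  bus=[-]  L0: P0=S P1=S  mem[L0]=66
11. P0: load  L0  bus=[-]  L0: P0=S P1=S  mem[L0]=66
12. P1: store L0 := 71  bus=[BusUpgr]  L0: P0=I P1=M  mem[L0]=66
13. P1: load  L0  bus=[-]  L0: P0=I P1=M  mem[L0]=66
14. P0: load  L0  bus=[BusRd,Flush]  L0: P0=S P1=S  mem[L0]=71
15. P1: load  L0  bus=[-]  L0: P0=S P1=S  mem[L0]=71
16. P1: load  L0  bus=[-]  L0: P0=S P1=S  mem[L0]=71

memory[L1] = 50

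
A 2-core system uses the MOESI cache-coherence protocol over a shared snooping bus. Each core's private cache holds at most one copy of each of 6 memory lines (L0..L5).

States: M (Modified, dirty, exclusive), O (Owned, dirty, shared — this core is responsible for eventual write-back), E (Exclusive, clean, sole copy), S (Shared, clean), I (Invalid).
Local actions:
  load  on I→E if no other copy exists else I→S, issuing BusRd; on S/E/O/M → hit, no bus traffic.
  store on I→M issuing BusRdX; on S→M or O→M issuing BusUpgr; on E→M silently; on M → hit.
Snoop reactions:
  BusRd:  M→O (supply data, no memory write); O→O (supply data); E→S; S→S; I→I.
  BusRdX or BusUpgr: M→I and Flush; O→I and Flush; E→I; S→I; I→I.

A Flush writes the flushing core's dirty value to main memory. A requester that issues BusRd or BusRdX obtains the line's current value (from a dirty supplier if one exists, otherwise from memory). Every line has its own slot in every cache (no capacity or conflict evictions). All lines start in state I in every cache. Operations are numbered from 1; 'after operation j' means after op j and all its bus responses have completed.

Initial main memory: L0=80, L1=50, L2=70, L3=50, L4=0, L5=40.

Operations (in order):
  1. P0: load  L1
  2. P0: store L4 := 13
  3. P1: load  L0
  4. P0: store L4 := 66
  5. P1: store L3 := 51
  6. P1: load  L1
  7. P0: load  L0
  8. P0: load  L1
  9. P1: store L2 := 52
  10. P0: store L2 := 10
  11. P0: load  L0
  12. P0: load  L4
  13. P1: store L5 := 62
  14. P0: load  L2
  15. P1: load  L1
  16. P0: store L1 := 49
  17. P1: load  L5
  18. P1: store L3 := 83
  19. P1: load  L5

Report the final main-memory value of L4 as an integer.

  op1 P0: load  L1 → E/I on L1; bus BusRd; mem=50
  op2 P0: store L4 := 13 → M/I on L4; bus BusRdX; mem=0
  op3 P1: load  L0 → I/E on L0; bus BusRd; mem=80
  op4 P0: store L4 := 66 → M/I on L4; bus (none); mem=0
  op5 P1: store L3 := 51 → I/M on L3; bus BusRdX; mem=50
  op6 P1: load  L1 → S/S on L1; bus BusRd; mem=50
  op7 P0: load  L0 → S/S on L0; bus BusRd; mem=80
  op8 P0: load  L1 → S/S on L1; bus (none); mem=50
  op9 P1: store L2 := 52 → I/M on L2; bus BusRdX; mem=70
  op10 P0: store L2 := 10 → M/I on L2; bus BusRdX Flush; mem=52
  op11 P0: load  L0 → S/S on L0; bus (none); mem=80
  op12 P0: load  L4 → M/I on L4; bus (none); mem=0
  op13 P1: store L5 := 62 → I/M on L5; bus BusRdX; mem=40
  op14 P0: load  L2 → M/I on L2; bus (none); mem=52
  op15 P1: load  L1 → S/S on L1; bus (none); mem=50
  op16 P0: store L1 := 49 → M/I on L1; bus BusUpgr; mem=50
  op17 P1: load  L5 → I/M on L5; bus (none); mem=40
  op18 P1: store L3 := 83 → I/M on L3; bus (none); mem=50
  op19 P1: load  L5 → I/M on L5; bus (none); mem=40

memory[L4] = 0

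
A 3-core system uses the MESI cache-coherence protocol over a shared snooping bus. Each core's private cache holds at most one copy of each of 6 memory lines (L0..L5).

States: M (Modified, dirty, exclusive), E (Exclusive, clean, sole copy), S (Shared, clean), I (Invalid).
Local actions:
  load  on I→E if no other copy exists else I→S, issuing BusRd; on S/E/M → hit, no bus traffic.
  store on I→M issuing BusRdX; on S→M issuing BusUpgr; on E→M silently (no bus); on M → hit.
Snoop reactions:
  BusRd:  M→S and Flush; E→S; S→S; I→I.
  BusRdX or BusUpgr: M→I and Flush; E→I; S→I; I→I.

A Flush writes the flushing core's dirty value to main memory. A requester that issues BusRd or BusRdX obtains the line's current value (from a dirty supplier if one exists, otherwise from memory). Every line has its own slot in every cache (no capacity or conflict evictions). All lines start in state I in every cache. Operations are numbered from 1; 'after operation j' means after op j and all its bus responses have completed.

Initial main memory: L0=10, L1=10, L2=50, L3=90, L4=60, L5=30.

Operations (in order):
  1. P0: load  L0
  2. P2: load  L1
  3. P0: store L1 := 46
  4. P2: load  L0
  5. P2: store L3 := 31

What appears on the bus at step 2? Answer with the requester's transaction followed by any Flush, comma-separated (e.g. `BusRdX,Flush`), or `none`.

  op1 P0: load  L0 → E/I/I on L0; bus BusRd; mem=10
  op2 P2: load  L1 → I/I/E on L1; bus BusRd; mem=10
  op3 P0: store L1 := 46 → M/I/I on L1; bus BusRdX; mem=10
  op4 P2: load  L0 → S/I/S on L0; bus BusRd; mem=10
  op5 P2: store L3 := 31 → I/I/M on L3; bus BusRdX; mem=90

bus = BusRd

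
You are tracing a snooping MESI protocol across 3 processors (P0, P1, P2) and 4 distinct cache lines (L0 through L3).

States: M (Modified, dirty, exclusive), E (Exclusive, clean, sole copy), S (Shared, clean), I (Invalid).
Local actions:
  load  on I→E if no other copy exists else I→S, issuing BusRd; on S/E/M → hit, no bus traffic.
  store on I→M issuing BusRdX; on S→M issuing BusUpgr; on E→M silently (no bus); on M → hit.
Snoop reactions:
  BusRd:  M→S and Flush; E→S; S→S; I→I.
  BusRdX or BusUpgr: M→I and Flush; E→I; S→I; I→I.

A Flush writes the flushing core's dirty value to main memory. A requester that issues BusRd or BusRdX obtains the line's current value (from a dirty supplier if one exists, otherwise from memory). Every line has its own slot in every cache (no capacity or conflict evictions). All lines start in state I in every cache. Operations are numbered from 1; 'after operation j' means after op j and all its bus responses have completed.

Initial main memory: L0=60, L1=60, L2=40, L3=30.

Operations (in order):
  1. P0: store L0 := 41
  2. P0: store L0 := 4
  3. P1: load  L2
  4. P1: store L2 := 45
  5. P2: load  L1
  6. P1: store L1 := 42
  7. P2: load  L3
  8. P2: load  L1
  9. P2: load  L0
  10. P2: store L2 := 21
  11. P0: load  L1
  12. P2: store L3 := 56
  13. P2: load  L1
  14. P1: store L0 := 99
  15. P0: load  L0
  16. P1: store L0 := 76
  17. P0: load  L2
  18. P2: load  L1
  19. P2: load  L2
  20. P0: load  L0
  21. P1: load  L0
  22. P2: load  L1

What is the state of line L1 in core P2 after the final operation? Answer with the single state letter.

state = S

1. P0: store L0 := 41  bus=[BusRdX]  L0: P0=M P1=I P2=I  mem[L0]=60
2. P0: store L0 := 4  bus=[-]  L0: P0=M P1=I P2=I  mem[L0]=60
3. P1: load  L2  bus=[BusRd]  L2: P0=I P1=E P2=I  mem[L2]=40
4. P1: store L2 := 45  bus=[-]  L2: P0=I P1=M P2=I  mem[L2]=40
5. P2: load  L1  bus=[BusRd]  L1: P0=I P1=I P2=E  mem[L1]=60
6. P1: store L1 := 42  bus=[BusRdX]  L1: P0=I P1=M P2=I  mem[L1]=60
7. P2: load  L3  bus=[BusRd]  L3: P0=I P1=I P2=E  mem[L3]=30
8. P2: load  L1  bus=[BusRd,Flush]  L1: P0=I P1=S P2=S  mem[L1]=42
9. P2: load  L0  bus=[BusRd,Flush]  L0: P0=S P1=I P2=S  mem[L0]=4
10. P2: store L2 := 21  bus=[BusRdX,Flush]  L2: P0=I P1=I P2=M  mem[L2]=45
11. P0: load  L1  bus=[BusRd]  L1: P0=S P1=S P2=S  mem[L1]=42
12. P2: store L3 := 56  bus=[-]  L3: P0=I P1=I P2=M  mem[L3]=30
13. P2: load  L1  bus=[-]  L1: P0=S P1=S P2=S  mem[L1]=42
14. P1: store L0 := 99  bus=[BusRdX]  L0: P0=I P1=M P2=I  mem[L0]=4
15. P0: load  L0  bus=[BusRd,Flush]  L0: P0=S P1=S P2=I  mem[L0]=99
16. P1: store L0 := 76  bus=[BusUpgr]  L0: P0=I P1=M P2=I  mem[L0]=99
17. P0: load  L2  bus=[BusRd,Flush]  L2: P0=S P1=I P2=S  mem[L2]=21
18. P2: load  L1  bus=[-]  L1: P0=S P1=S P2=S  mem[L1]=42
19. P2: load  L2  bus=[-]  L2: P0=S P1=I P2=S  mem[L2]=21
20. P0: load  L0  bus=[BusRd,Flush]  L0: P0=S P1=S P2=I  mem[L0]=76
21. P1: load  L0  bus=[-]  L0: P0=S P1=S P2=I  mem[L0]=76
22. P2: load  L1  bus=[-]  L1: P0=S P1=S P2=S  mem[L1]=42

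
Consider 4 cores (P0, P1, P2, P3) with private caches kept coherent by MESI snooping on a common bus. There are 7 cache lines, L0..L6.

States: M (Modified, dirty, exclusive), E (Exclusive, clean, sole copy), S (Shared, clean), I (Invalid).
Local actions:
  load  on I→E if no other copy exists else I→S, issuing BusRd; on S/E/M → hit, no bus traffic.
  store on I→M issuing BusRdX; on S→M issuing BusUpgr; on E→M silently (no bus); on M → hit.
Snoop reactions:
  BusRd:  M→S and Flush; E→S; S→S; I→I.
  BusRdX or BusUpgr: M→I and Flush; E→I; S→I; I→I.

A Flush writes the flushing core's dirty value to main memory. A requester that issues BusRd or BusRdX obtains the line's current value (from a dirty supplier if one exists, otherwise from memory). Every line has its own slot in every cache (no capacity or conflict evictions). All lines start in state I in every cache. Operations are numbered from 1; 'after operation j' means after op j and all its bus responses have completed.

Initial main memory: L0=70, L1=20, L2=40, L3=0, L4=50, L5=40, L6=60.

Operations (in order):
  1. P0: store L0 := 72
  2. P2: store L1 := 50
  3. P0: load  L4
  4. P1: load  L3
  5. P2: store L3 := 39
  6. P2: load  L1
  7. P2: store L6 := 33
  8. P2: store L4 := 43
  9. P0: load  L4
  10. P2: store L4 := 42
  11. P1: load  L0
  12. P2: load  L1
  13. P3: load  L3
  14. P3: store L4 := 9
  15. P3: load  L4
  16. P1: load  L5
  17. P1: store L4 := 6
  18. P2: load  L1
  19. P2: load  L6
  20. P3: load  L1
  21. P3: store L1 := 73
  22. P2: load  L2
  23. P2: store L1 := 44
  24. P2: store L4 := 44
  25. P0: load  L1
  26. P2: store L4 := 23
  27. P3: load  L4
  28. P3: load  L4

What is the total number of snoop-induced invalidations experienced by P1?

step 1: P0: store L0 := 72  ⟶  MIII  (L0)  txn=BusRdX  M[L0]=70
step 2: P2: store L1 := 50  ⟶  IIMI  (L1)  txn=BusRdX  M[L1]=20
step 3: P0: load  L4  ⟶  EIII  (L4)  txn=BusRd  M[L4]=50
step 4: P1: load  L3  ⟶  IEII  (L3)  txn=BusRd  M[L3]=0
step 5: P2: store L3 := 39  ⟶  IIMI  (L3)  txn=BusRdX  M[L3]=0
step 6: P2: load  L1  ⟶  IIMI  (L1)  txn=∅  M[L1]=20
step 7: P2: store L6 := 33  ⟶  IIMI  (L6)  txn=BusRdX  M[L6]=60
step 8: P2: store L4 := 43  ⟶  IIMI  (L4)  txn=BusRdX  M[L4]=50
step 9: P0: load  L4  ⟶  SISI  (L4)  txn=BusRd+Flush  M[L4]=43
step 10: P2: store L4 := 42  ⟶  IIMI  (L4)  txn=BusUpgr  M[L4]=43
step 11: P1: load  L0  ⟶  SSII  (L0)  txn=BusRd+Flush  M[L0]=72
step 12: P2: load  L1  ⟶  IIMI  (L1)  txn=∅  M[L1]=20
step 13: P3: load  L3  ⟶  IISS  (L3)  txn=BusRd+Flush  M[L3]=39
step 14: P3: store L4 := 9  ⟶  IIIM  (L4)  txn=BusRdX+Flush  M[L4]=42
step 15: P3: load  L4  ⟶  IIIM  (L4)  txn=∅  M[L4]=42
step 16: P1: load  L5  ⟶  IEII  (L5)  txn=BusRd  M[L5]=40
step 17: P1: store L4 := 6  ⟶  IMII  (L4)  txn=BusRdX+Flush  M[L4]=9
step 18: P2: load  L1  ⟶  IIMI  (L1)  txn=∅  M[L1]=20
step 19: P2: load  L6  ⟶  IIMI  (L6)  txn=∅  M[L6]=60
step 20: P3: load  L1  ⟶  IISS  (L1)  txn=BusRd+Flush  M[L1]=50
step 21: P3: store L1 := 73  ⟶  IIIM  (L1)  txn=BusUpgr  M[L1]=50
step 22: P2: load  L2  ⟶  IIEI  (L2)  txn=BusRd  M[L2]=40
step 23: P2: store L1 := 44  ⟶  IIMI  (L1)  txn=BusRdX+Flush  M[L1]=73
step 24: P2: store L4 := 44  ⟶  IIMI  (L4)  txn=BusRdX+Flush  M[L4]=6
step 25: P0: load  L1  ⟶  SISI  (L1)  txn=BusRd+Flush  M[L1]=44
step 26: P2: store L4 := 23  ⟶  IIMI  (L4)  txn=∅  M[L4]=6
step 27: P3: load  L4  ⟶  IISS  (L4)  txn=BusRd+Flush  M[L4]=23
step 28: P3: load  L4  ⟶  IISS  (L4)  txn=∅  M[L4]=23

invalidations = 2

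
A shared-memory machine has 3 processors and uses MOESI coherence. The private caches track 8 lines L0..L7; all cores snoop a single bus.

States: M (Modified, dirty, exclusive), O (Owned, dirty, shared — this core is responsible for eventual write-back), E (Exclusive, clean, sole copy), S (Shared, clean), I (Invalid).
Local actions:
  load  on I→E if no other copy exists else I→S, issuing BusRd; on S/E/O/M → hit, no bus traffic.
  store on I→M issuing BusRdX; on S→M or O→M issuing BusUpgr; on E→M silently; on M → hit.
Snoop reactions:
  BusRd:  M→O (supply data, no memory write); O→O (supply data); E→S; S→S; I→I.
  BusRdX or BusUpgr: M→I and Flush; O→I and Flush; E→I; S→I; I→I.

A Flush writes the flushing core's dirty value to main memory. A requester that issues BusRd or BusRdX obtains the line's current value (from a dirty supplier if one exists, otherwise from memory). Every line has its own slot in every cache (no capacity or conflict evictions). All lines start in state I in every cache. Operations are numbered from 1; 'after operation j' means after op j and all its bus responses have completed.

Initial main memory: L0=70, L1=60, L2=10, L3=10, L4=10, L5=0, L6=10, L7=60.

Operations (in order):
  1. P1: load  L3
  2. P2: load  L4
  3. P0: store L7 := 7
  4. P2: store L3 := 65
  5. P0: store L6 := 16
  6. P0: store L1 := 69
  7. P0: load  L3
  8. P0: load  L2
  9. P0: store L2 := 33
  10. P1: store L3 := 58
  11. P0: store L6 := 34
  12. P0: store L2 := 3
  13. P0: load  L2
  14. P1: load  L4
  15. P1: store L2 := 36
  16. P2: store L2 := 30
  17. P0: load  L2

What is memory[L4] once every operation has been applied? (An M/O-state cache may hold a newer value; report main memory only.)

[1] P1: load  L3 | P0:I, P1:E(10), P2:I | bus: BusRd
[2] P2: load  L4 | P0:I, P1:I, P2:E(10) | bus: BusRd
[3] P0: store L7 := 7 | P0:M(7), P1:I, P2:I | bus: BusRdX
[4] P2: store L3 := 65 | P0:I, P1:I, P2:M(65) | bus: BusRdX
[5] P0: store L6 := 16 | P0:M(16), P1:I, P2:I | bus: BusRdX
[6] P0: store L1 := 69 | P0:M(69), P1:I, P2:I | bus: BusRdX
[7] P0: load  L3 | P0:S(65), P1:I, P2:O(65) | bus: BusRd
[8] P0: load  L2 | P0:E(10), P1:I, P2:I | bus: BusRd
[9] P0: store L2 := 33 | P0:M(33), P1:I, P2:I | bus: none
[10] P1: store L3 := 58 | P0:I, P1:M(58), P2:I | bus: BusRdX,Flush
[11] P0: store L6 := 34 | P0:M(34), P1:I, P2:I | bus: none
[12] P0: store L2 := 3 | P0:M(3), P1:I, P2:I | bus: none
[13] P0: load  L2 | P0:M(3), P1:I, P2:I | bus: none
[14] P1: load  L4 | P0:I, P1:S(10), P2:S(10) | bus: BusRd
[15] P1: store L2 := 36 | P0:I, P1:M(36), P2:I | bus: BusRdX,Flush
[16] P2: store L2 := 30 | P0:I, P1:I, P2:M(30) | bus: BusRdX,Flush
[17] P0: load  L2 | P0:S(30), P1:I, P2:O(30) | bus: BusRd

memory[L4] = 10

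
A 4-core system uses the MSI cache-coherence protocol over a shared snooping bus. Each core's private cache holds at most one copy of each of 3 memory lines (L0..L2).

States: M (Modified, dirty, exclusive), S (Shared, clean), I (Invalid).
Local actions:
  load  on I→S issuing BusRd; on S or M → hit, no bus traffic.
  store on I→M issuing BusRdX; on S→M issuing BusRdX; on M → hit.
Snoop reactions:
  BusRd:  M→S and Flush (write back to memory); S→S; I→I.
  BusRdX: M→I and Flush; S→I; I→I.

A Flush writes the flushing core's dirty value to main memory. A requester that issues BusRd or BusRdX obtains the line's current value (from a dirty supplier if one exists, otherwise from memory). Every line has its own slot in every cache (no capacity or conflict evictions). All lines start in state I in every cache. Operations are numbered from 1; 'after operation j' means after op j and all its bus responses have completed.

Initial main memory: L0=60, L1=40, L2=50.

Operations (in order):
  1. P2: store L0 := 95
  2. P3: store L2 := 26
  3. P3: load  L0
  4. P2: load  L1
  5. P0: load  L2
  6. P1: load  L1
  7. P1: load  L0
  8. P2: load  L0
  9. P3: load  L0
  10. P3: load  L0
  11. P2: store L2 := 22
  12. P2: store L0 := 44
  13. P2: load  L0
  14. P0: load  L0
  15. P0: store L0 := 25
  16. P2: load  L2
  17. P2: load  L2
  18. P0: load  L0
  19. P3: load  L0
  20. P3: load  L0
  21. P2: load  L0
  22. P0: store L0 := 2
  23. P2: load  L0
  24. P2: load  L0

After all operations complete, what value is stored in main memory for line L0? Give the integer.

memory[L0] = 2

[1] P2: store L0 := 95 | P0:I, P1:I, P2:M(95), P3:I | bus: BusRdX
[2] P3: store L2 := 26 | P0:I, P1:I, P2:I, P3:M(26) | bus: BusRdX
[3] P3: load  L0 | P0:I, P1:I, P2:S(95), P3:S(95) | bus: BusRd,Flush
[4] P2: load  L1 | P0:I, P1:I, P2:S(40), P3:I | bus: BusRd
[5] P0: load  L2 | P0:S(26), P1:I, P2:I, P3:S(26) | bus: BusRd,Flush
[6] P1: load  L1 | P0:I, P1:S(40), P2:S(40), P3:I | bus: BusRd
[7] P1: load  L0 | P0:I, P1:S(95), P2:S(95), P3:S(95) | bus: BusRd
[8] P2: load  L0 | P0:I, P1:S(95), P2:S(95), P3:S(95) | bus: none
[9] P3: load  L0 | P0:I, P1:S(95), P2:S(95), P3:S(95) | bus: none
[10] P3: load  L0 | P0:I, P1:S(95), P2:S(95), P3:S(95) | bus: none
[11] P2: store L2 := 22 | P0:I, P1:I, P2:M(22), P3:I | bus: BusRdX
[12] P2: store L0 := 44 | P0:I, P1:I, P2:M(44), P3:I | bus: BusRdX
[13] P2: load  L0 | P0:I, P1:I, P2:M(44), P3:I | bus: none
[14] P0: load  L0 | P0:S(44), P1:I, P2:S(44), P3:I | bus: BusRd,Flush
[15] P0: store L0 := 25 | P0:M(25), P1:I, P2:I, P3:I | bus: BusRdX
[16] P2: load  L2 | P0:I, P1:I, P2:M(22), P3:I | bus: none
[17] P2: load  L2 | P0:I, P1:I, P2:M(22), P3:I | bus: none
[18] P0: load  L0 | P0:M(25), P1:I, P2:I, P3:I | bus: none
[19] P3: load  L0 | P0:S(25), P1:I, P2:I, P3:S(25) | bus: BusRd,Flush
[20] P3: load  L0 | P0:S(25), P1:I, P2:I, P3:S(25) | bus: none
[21] P2: load  L0 | P0:S(25), P1:I, P2:S(25), P3:S(25) | bus: BusRd
[22] P0: store L0 := 2 | P0:M(2), P1:I, P2:I, P3:I | bus: BusRdX
[23] P2: load  L0 | P0:S(2), P1:I, P2:S(2), P3:I | bus: BusRd,Flush
[24] P2: load  L0 | P0:S(2), P1:I, P2:S(2), P3:I | bus: none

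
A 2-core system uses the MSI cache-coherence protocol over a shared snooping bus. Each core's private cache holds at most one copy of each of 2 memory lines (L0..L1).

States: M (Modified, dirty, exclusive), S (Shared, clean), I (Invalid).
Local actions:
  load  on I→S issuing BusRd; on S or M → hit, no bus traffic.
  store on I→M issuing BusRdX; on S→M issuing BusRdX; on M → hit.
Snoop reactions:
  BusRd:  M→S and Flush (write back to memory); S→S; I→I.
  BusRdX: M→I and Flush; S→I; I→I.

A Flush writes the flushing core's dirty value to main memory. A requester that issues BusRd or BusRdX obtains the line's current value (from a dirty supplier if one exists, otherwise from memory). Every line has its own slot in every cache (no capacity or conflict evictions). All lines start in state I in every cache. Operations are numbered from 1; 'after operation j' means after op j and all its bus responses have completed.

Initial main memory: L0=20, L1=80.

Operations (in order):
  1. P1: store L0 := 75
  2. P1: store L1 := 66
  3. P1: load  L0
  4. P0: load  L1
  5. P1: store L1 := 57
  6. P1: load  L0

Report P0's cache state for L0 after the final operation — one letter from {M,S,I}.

step 1: P1: store L0 := 75  ⟶  IM  (L0)  txn=BusRdX  M[L0]=20
step 2: P1: store L1 := 66  ⟶  IM  (L1)  txn=BusRdX  M[L1]=80
step 3: P1: load  L0  ⟶  IM  (L0)  txn=∅  M[L0]=20
step 4: P0: load  L1  ⟶  SS  (L1)  txn=BusRd+Flush  M[L1]=66
step 5: P1: store L1 := 57  ⟶  IM  (L1)  txn=BusRdX  M[L1]=66
step 6: P1: load  L0  ⟶  IM  (L0)  txn=∅  M[L0]=20

state = I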